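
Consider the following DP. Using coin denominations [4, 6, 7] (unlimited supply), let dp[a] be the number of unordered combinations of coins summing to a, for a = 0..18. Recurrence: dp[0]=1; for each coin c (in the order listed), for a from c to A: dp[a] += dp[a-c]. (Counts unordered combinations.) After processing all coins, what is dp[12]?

after  coin     0     1     2     3     4     5     6     7     8     9    10    11    12    13    14    15    16    17    18
          4     1     0     0     0     1     0     0     0     1     0     0     0     1     0     0     0     1     0     0
          6     1     0     0     0     1     0     1     0     1     0     1     0     2     0     1     0     2     0     2
          7     1     0     0     0     1     0     1     1     1     0     1     1     2     1     2     1     2     1     3

2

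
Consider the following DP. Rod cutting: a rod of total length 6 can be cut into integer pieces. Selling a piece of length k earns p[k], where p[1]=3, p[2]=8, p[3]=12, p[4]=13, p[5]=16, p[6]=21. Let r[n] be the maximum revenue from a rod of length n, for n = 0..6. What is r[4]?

16

   n    0    1    2    3    4    5    6
r[n]    0    3    8   12   16   20   24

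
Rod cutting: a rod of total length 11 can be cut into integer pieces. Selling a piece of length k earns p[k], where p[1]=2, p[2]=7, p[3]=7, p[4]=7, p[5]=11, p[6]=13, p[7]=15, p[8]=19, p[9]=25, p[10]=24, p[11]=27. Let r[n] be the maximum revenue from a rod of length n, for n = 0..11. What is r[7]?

23

   n    0    1    2    3    4    5    6    7    8    9   10   11
r[n]    0    2    7    9   14   16   21   23   28   30   35   37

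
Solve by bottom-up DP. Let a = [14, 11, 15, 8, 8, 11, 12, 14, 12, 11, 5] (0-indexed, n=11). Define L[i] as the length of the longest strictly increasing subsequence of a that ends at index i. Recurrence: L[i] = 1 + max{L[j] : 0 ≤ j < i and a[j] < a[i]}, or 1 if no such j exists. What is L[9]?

   i    0    1    2    3    4    5    6    7    8    9   10
a[i]   14   11   15    8    8   11   12   14   12   11    5
L[i]    1    1    2    1    1    2    3    4    3    2    1

2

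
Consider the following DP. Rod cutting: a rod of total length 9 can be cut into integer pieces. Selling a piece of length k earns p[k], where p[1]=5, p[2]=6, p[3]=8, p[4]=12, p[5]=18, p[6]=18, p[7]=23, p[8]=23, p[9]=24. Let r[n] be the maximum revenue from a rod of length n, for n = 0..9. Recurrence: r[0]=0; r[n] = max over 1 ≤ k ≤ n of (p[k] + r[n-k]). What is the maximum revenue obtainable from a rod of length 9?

   n    0    1    2    3    4    5    6    7    8    9
r[n]    0    5   10   15   20   25   30   35   40   45

45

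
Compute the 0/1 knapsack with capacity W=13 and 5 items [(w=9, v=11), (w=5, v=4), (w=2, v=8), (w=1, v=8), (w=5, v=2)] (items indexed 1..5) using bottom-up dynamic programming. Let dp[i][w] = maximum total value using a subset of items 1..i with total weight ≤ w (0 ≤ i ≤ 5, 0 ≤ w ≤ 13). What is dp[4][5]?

16

i\w   0   1   2   3   4   5   6   7   8   9  10  11  12  13
  0   0   0   0   0   0   0   0   0   0   0   0   0   0   0
  1   0   0   0   0   0   0   0   0   0  11  11  11  11  11
  2   0   0   0   0   0   4   4   4   4  11  11  11  11  11
  3   0   0   8   8   8   8   8  12  12  12  12  19  19  19
  4   0   8   8  16  16  16  16  16  20  20  20  20  27  27
  5   0   8   8  16  16  16  16  16  20  20  20  20  27  27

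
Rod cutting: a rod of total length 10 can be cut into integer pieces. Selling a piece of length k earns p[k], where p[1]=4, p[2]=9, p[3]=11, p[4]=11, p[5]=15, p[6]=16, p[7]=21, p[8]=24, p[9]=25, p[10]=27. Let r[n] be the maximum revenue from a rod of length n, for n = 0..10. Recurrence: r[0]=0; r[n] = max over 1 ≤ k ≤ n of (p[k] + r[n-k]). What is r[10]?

   n    0    1    2    3    4    5    6    7    8    9   10
r[n]    0    4    9   13   18   22   27   31   36   40   45

45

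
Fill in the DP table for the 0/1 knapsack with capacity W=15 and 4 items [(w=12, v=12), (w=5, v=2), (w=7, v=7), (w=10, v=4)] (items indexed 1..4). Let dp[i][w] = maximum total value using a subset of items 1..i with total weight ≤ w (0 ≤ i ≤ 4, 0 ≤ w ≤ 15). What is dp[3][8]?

i\w   0   1   2   3   4   5   6   7   8   9  10  11  12  13  14  15
  0   0   0   0   0   0   0   0   0   0   0   0   0   0   0   0   0
  1   0   0   0   0   0   0   0   0   0   0   0   0  12  12  12  12
  2   0   0   0   0   0   2   2   2   2   2   2   2  12  12  12  12
  3   0   0   0   0   0   2   2   7   7   7   7   7  12  12  12  12
  4   0   0   0   0   0   2   2   7   7   7   7   7  12  12  12  12

7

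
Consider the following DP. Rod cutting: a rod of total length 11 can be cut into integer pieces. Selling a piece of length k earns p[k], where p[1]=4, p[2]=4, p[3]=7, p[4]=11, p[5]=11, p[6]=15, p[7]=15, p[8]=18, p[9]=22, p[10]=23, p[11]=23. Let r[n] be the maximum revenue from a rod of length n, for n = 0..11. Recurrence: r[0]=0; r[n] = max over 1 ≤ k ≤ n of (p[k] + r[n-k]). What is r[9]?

36

   n    0    1    2    3    4    5    6    7    8    9   10   11
r[n]    0    4    8   12   16   20   24   28   32   36   40   44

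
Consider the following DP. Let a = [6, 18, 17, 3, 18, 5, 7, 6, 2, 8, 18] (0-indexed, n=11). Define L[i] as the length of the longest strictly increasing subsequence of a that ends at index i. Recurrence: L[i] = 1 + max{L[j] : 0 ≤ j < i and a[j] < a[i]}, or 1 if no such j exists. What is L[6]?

   i    0    1    2    3    4    5    6    7    8    9   10
a[i]    6   18   17    3   18    5    7    6    2    8   18
L[i]    1    2    2    1    3    2    3    3    1    4    5

3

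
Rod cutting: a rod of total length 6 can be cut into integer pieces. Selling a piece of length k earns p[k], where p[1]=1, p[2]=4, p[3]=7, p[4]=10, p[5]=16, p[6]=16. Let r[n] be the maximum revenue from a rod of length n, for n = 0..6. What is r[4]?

   n    0    1    2    3    4    5    6
r[n]    0    1    4    7   10   16   17

10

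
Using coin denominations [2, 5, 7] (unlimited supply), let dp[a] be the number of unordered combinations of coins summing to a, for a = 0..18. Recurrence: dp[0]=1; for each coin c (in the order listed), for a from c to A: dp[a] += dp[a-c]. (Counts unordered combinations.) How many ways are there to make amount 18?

after  coin     0     1     2     3     4     5     6     7     8     9    10    11    12    13    14    15    16    17    18
          2     1     0     1     0     1     0     1     0     1     0     1     0     1     0     1     0     1     0     1
          5     1     0     1     0     1     1     1     1     1     1     2     1     2     1     2     2     2     2     2
          7     1     0     1     0     1     1     1     2     1     2     2     2     3     2     4     3     4     4     4

4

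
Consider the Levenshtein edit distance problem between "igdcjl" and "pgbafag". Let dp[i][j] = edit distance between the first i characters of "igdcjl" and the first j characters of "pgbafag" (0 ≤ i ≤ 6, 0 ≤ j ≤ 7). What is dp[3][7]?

6

   ''  p  g  b  a  f  a  g
''  0  1  2  3  4  5  6  7
 i  1  1  2  3  4  5  6  7
 g  2  2  1  2  3  4  5  6
 d  3  3  2  2  3  4  5  6
 c  4  4  3  3  3  4  5  6
 j  5  5  4  4  4  4  5  6
 l  6  6  5  5  5  5  5  6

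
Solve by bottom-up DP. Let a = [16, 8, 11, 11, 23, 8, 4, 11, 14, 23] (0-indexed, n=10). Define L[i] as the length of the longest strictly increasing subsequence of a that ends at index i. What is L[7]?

2

   i    0    1    2    3    4    5    6    7    8    9
a[i]   16    8   11   11   23    8    4   11   14   23
L[i]    1    1    2    2    3    1    1    2    3    4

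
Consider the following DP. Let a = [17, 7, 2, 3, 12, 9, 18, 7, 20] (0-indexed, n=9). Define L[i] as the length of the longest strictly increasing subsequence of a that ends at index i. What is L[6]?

   i    0    1    2    3    4    5    6    7    8
a[i]   17    7    2    3   12    9   18    7   20
L[i]    1    1    1    2    3    3    4    3    5

4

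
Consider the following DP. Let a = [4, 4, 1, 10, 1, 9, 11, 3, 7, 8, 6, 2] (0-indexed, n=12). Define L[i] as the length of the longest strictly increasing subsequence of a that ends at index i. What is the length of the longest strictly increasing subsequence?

4

   i    0    1    2    3    4    5    6    7    8    9   10   11
a[i]    4    4    1   10    1    9   11    3    7    8    6    2
L[i]    1    1    1    2    1    2    3    2    3    4    3    2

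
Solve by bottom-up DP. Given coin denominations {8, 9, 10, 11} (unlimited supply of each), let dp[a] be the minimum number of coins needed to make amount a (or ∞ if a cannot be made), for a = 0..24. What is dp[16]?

 a  0  1  2  3  4  5  6  7  8  9 10 11 12 13 14 15 16 17 18 19 20 21 22 23 24
dp  0  -  -  -  -  -  -  -  1  1  1  1  -  -  -  -  2  2  2  2  2  2  2  -  3
(- denotes ∞ / unreachable)

2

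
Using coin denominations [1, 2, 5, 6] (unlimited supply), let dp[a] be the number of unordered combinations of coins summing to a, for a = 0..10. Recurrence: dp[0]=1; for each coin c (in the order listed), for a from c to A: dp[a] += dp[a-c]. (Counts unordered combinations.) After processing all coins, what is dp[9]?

10

after  coin     0     1     2     3     4     5     6     7     8     9    10
          1     1     1     1     1     1     1     1     1     1     1     1
          2     1     1     2     2     3     3     4     4     5     5     6
          5     1     1     2     2     3     4     5     6     7     8    10
          6     1     1     2     2     3     4     6     7     9    10    13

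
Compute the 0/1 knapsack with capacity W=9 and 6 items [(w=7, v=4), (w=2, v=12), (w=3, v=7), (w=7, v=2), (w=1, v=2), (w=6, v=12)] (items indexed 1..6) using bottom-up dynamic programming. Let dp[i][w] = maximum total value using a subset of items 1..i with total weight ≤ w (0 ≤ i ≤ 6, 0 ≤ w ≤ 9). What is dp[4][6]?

i\w   0   1   2   3   4   5   6   7   8   9
  0   0   0   0   0   0   0   0   0   0   0
  1   0   0   0   0   0   0   0   4   4   4
  2   0   0  12  12  12  12  12  12  12  16
  3   0   0  12  12  12  19  19  19  19  19
  4   0   0  12  12  12  19  19  19  19  19
  5   0   2  12  14  14  19  21  21  21  21
  6   0   2  12  14  14  19  21  21  24  26

19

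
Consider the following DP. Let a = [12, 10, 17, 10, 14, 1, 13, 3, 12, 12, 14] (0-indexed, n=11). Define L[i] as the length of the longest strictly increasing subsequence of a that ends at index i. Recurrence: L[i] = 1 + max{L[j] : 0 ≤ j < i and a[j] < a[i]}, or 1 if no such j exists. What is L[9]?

   i    0    1    2    3    4    5    6    7    8    9   10
a[i]   12   10   17   10   14    1   13    3   12   12   14
L[i]    1    1    2    1    2    1    2    2    3    3    4

3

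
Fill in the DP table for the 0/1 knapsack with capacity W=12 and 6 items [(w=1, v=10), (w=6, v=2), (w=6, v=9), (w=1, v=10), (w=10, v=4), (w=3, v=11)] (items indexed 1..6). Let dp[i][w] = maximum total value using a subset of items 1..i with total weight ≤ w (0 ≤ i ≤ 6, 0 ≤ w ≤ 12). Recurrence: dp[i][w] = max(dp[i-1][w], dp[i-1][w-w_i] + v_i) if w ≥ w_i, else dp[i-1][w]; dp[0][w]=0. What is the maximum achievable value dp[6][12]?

40

i\w   0   1   2   3   4   5   6   7   8   9  10  11  12
  0   0   0   0   0   0   0   0   0   0   0   0   0   0
  1   0  10  10  10  10  10  10  10  10  10  10  10  10
  2   0  10  10  10  10  10  10  12  12  12  12  12  12
  3   0  10  10  10  10  10  10  19  19  19  19  19  19
  4   0  10  20  20  20  20  20  20  29  29  29  29  29
  5   0  10  20  20  20  20  20  20  29  29  29  29  29
  6   0  10  20  20  21  31  31  31  31  31  31  40  40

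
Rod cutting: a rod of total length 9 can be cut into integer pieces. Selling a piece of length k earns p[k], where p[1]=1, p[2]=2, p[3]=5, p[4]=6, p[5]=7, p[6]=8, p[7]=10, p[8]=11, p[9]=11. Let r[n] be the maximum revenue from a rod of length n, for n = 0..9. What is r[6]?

   n    0    1    2    3    4    5    6    7    8    9
r[n]    0    1    2    5    6    7   10   11   12   15

10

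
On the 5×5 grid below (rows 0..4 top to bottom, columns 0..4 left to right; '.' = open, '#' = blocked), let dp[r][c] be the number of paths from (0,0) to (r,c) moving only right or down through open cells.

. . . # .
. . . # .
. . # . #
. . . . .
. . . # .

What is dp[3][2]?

4

r\c   0   1   2   3   4
  0   1   1   1   0   0
  1   1   2   3   0   0
  2   1   3   0   0   0
  3   1   4   4   4   4
  4   1   5   9   0   4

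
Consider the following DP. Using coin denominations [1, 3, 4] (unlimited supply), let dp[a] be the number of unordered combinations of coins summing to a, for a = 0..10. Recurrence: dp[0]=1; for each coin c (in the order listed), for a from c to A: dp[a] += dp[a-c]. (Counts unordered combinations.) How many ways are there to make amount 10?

after  coin     0     1     2     3     4     5     6     7     8     9    10
          1     1     1     1     1     1     1     1     1     1     1     1
          3     1     1     1     2     2     2     3     3     3     4     4
          4     1     1     1     2     3     3     4     5     6     7     8

8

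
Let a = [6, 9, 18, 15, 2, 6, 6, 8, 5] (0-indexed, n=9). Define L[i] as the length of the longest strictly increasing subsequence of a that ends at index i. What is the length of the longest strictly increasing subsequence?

3

   i    0    1    2    3    4    5    6    7    8
a[i]    6    9   18   15    2    6    6    8    5
L[i]    1    2    3    3    1    2    2    3    2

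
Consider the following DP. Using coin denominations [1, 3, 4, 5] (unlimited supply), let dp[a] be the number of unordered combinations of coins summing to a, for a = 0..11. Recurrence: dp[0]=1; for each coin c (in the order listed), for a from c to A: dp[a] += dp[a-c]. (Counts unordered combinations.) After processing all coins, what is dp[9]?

10

after  coin     0     1     2     3     4     5     6     7     8     9    10    11
          1     1     1     1     1     1     1     1     1     1     1     1     1
          3     1     1     1     2     2     2     3     3     3     4     4     4
          4     1     1     1     2     3     3     4     5     6     7     8     9
          5     1     1     1     2     3     4     5     6     8    10    12    14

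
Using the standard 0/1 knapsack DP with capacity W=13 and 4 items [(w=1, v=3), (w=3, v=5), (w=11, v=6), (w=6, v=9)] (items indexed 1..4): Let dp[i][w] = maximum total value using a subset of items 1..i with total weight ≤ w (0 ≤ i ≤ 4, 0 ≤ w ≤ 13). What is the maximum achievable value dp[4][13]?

i\w   0   1   2   3   4   5   6   7   8   9  10  11  12  13
  0   0   0   0   0   0   0   0   0   0   0   0   0   0   0
  1   0   3   3   3   3   3   3   3   3   3   3   3   3   3
  2   0   3   3   5   8   8   8   8   8   8   8   8   8   8
  3   0   3   3   5   8   8   8   8   8   8   8   8   9   9
  4   0   3   3   5   8   8   9  12  12  14  17  17  17  17

17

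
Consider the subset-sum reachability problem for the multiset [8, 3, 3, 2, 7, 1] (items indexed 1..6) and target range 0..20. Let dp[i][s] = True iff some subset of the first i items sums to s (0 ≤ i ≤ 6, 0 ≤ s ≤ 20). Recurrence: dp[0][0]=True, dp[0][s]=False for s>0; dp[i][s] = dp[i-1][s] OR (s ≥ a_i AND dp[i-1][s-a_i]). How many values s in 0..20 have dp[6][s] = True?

i\s   0   1   2   3   4   5   6   7   8   9  10  11  12  13  14  15  16  17  18  19  20
  0   T   F   F   F   F   F   F   F   F   F   F   F   F   F   F   F   F   F   F   F   F
  1   T   F   F   F   F   F   F   F   T   F   F   F   F   F   F   F   F   F   F   F   F
  2   T   F   F   T   F   F   F   F   T   F   F   T   F   F   F   F   F   F   F   F   F
  3   T   F   F   T   F   F   T   F   T   F   F   T   F   F   T   F   F   F   F   F   F
  4   T   F   T   T   F   T   T   F   T   F   T   T   F   T   T   F   T   F   F   F   F
  5   T   F   T   T   F   T   T   T   T   T   T   T   T   T   T   T   T   T   T   F   T
  6   T   T   T   T   T   T   T   T   T   T   T   T   T   T   T   T   T   T   T   T   T

21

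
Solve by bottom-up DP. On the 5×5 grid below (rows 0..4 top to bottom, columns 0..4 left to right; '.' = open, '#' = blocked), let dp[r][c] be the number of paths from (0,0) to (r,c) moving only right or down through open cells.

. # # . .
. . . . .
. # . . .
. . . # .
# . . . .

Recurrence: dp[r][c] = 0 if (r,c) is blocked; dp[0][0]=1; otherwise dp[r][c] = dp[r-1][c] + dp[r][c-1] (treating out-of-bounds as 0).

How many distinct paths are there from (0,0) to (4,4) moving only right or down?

r\c   0   1   2   3   4
  0   1   0   0   0   0
  1   1   1   1   1   1
  2   1   0   1   2   3
  3   1   1   2   0   3
  4   0   1   3   3   6

6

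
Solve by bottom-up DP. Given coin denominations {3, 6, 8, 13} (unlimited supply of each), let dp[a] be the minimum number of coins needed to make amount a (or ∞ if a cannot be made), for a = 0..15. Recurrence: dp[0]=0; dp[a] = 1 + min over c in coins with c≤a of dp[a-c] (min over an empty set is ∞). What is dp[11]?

2

 a  0  1  2  3  4  5  6  7  8  9 10 11 12 13 14 15
dp  0  -  -  1  -  -  1  -  1  2  -  2  2  1  2  3
(- denotes ∞ / unreachable)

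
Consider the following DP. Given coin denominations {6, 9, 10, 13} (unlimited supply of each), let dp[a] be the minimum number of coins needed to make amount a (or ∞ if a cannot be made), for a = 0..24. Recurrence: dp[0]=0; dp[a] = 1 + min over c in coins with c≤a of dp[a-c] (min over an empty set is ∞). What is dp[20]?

2

 a  0  1  2  3  4  5  6  7  8  9 10 11 12 13 14 15 16 17 18 19 20 21 22 23 24
dp  0  -  -  -  -  -  1  -  -  1  1  -  2  1  -  2  2  -  2  2  2  3  2  2  3
(- denotes ∞ / unreachable)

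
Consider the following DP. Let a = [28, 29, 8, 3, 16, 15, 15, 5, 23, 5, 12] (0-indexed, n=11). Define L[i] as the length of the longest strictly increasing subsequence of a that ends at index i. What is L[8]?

3

   i    0    1    2    3    4    5    6    7    8    9   10
a[i]   28   29    8    3   16   15   15    5   23    5   12
L[i]    1    2    1    1    2    2    2    2    3    2    3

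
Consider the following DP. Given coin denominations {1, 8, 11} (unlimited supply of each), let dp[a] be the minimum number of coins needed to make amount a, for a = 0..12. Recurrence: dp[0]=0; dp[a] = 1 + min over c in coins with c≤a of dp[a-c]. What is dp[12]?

2

 a  0  1  2  3  4  5  6  7  8  9 10 11 12
dp  0  1  2  3  4  5  6  7  1  2  3  1  2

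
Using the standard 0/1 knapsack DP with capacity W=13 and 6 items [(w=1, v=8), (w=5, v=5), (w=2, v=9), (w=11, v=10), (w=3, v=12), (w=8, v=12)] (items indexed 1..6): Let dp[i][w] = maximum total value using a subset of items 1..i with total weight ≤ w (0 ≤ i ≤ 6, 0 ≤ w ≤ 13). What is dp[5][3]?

17

i\w   0   1   2   3   4   5   6   7   8   9  10  11  12  13
  0   0   0   0   0   0   0   0   0   0   0   0   0   0   0
  1   0   8   8   8   8   8   8   8   8   8   8   8   8   8
  2   0   8   8   8   8   8  13  13  13  13  13  13  13  13
  3   0   8   9  17  17  17  17  17  22  22  22  22  22  22
  4   0   8   9  17  17  17  17  17  22  22  22  22  22  22
  5   0   8   9  17  20  21  29  29  29  29  29  34  34  34
  6   0   8   9  17  20  21  29  29  29  29  29  34  34  34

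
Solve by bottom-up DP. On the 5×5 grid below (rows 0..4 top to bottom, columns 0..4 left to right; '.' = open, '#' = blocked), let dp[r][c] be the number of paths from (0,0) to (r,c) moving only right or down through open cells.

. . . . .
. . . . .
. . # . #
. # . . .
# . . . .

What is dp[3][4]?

r\c   0   1   2   3   4
  0   1   1   1   1   1
  1   1   2   3   4   5
  2   1   3   0   4   0
  3   1   0   0   4   4
  4   0   0   0   4   8

4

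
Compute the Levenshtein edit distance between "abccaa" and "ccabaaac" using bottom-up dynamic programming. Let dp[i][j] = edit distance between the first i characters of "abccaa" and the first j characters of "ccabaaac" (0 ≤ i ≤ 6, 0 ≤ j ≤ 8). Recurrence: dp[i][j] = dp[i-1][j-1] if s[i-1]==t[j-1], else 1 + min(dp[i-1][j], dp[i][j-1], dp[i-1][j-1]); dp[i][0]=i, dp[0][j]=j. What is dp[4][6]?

   ''  c  c  a  b  a  a  a  c
''  0  1  2  3  4  5  6  7  8
 a  1  1  2  2  3  4  5  6  7
 b  2  2  2  3  2  3  4  5  6
 c  3  2  2  3  3  3  4  5  5
 c  4  3  2  3  4  4  4  5  5
 a  5  4  3  2  3  4  4  4  5
 a  6  5  4  3  3  3  4  4  5

4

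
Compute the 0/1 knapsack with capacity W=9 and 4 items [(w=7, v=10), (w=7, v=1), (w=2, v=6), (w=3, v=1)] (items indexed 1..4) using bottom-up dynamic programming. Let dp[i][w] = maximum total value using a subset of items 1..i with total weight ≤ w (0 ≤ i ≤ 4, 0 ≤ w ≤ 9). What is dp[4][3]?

6

i\w   0   1   2   3   4   5   6   7   8   9
  0   0   0   0   0   0   0   0   0   0   0
  1   0   0   0   0   0   0   0  10  10  10
  2   0   0   0   0   0   0   0  10  10  10
  3   0   0   6   6   6   6   6  10  10  16
  4   0   0   6   6   6   7   7  10  10  16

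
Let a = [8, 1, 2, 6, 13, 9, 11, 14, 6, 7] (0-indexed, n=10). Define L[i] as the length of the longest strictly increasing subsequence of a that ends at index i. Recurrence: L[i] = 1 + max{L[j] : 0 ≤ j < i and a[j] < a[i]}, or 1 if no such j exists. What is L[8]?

3

   i    0    1    2    3    4    5    6    7    8    9
a[i]    8    1    2    6   13    9   11   14    6    7
L[i]    1    1    2    3    4    4    5    6    3    4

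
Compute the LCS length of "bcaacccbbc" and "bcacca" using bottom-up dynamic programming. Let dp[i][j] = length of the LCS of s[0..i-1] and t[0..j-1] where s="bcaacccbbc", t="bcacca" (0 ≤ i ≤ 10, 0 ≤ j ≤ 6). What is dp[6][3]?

   ''  b  c  a  c  c  a
''  0  0  0  0  0  0  0
 b  0  1  1  1  1  1  1
 c  0  1  2  2  2  2  2
 a  0  1  2  3  3  3  3
 a  0  1  2  3  3  3  4
 c  0  1  2  3  4  4  4
 c  0  1  2  3  4  5  5
 c  0  1  2  3  4  5  5
 b  0  1  2  3  4  5  5
 b  0  1  2  3  4  5  5
 c  0  1  2  3  4  5  5

3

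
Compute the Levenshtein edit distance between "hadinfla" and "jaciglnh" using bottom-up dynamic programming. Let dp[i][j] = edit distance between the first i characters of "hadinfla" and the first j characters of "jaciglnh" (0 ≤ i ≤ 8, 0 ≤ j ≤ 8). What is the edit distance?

6

   ''  j  a  c  i  g  l  n  h
''  0  1  2  3  4  5  6  7  8
 h  1  1  2  3  4  5  6  7  7
 a  2  2  1  2  3  4  5  6  7
 d  3  3  2  2  3  4  5  6  7
 i  4  4  3  3  2  3  4  5  6
 n  5  5  4  4  3  3  4  4  5
 f  6  6  5  5  4  4  4  5  5
 l  7  7  6  6  5  5  4  5  6
 a  8  8  7  7  6  6  5  5  6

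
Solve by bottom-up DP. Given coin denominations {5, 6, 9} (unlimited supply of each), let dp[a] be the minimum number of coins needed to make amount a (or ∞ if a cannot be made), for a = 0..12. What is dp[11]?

 a  0  1  2  3  4  5  6  7  8  9 10 11 12
dp  0  -  -  -  -  1  1  -  -  1  2  2  2
(- denotes ∞ / unreachable)

2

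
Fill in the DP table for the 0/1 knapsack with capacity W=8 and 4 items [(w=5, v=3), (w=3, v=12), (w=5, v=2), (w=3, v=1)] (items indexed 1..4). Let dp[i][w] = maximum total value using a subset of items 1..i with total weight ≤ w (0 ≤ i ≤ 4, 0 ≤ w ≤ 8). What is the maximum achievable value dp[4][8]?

15

i\w   0   1   2   3   4   5   6   7   8
  0   0   0   0   0   0   0   0   0   0
  1   0   0   0   0   0   3   3   3   3
  2   0   0   0  12  12  12  12  12  15
  3   0   0   0  12  12  12  12  12  15
  4   0   0   0  12  12  12  13  13  15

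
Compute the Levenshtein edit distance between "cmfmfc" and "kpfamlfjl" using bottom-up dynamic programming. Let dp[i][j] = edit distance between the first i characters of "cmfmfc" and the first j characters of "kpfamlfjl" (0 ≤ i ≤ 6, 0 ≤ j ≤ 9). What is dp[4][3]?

   ''  k  p  f  a  m  l  f  j  l
''  0  1  2  3  4  5  6  7  8  9
 c  1  1  2  3  4  5  6  7  8  9
 m  2  2  2  3  4  4  5  6  7  8
 f  3  3  3  2  3  4  5  5  6  7
 m  4  4  4  3  3  3  4  5  6  7
 f  5  5  5  4  4  4  4  4  5  6
 c  6  6  6  5  5  5  5  5  5  6

3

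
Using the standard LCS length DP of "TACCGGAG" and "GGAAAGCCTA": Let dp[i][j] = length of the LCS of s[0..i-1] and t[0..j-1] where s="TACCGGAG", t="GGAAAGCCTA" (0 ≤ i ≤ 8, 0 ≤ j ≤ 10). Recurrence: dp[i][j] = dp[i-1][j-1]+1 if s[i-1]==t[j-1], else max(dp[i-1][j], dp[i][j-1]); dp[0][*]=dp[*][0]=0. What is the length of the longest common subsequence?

4

   ''  G  G  A  A  A  G  C  C  T  A
''  0  0  0  0  0  0  0  0  0  0  0
 T  0  0  0  0  0  0  0  0  0  1  1
 A  0  0  0  1  1  1  1  1  1  1  2
 C  0  0  0  1  1  1  1  2  2  2  2
 C  0  0  0  1  1  1  1  2  3  3  3
 G  0  1  1  1  1  1  2  2  3  3  3
 G  0  1  2  2  2  2  2  2  3  3  3
 A  0  1  2  3  3  3  3  3  3  3  4
 G  0  1  2  3  3  3  4  4  4  4  4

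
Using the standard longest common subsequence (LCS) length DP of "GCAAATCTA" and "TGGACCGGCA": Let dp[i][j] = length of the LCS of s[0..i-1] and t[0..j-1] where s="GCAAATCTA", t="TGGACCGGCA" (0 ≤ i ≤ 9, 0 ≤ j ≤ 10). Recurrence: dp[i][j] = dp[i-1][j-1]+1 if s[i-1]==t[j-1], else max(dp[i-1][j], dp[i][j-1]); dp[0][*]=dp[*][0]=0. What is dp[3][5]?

   ''  T  G  G  A  C  C  G  G  C  A
''  0  0  0  0  0  0  0  0  0  0  0
 G  0  0  1  1  1  1  1  1  1  1  1
 C  0  0  1  1  1  2  2  2  2  2  2
 A  0  0  1  1  2  2  2  2  2  2  3
 A  0  0  1  1  2  2  2  2  2  2  3
 A  0  0  1  1  2  2  2  2  2  2  3
 T  0  1  1  1  2  2  2  2  2  2  3
 C  0  1  1  1  2  3  3  3  3  3  3
 T  0  1  1  1  2  3  3  3  3  3  3
 A  0  1  1  1  2  3  3  3  3  3  4

2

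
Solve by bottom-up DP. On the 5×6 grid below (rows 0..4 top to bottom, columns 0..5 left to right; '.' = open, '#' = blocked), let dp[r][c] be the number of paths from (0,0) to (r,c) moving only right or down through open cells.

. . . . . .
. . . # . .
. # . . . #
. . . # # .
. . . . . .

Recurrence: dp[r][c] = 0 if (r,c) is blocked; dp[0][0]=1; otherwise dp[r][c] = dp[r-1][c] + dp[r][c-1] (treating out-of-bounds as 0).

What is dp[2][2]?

r\c   0   1   2   3   4   5
  0   1   1   1   1   1   1
  1   1   2   3   0   1   2
  2   1   0   3   3   4   0
  3   1   1   4   0   0   0
  4   1   2   6   6   6   6

3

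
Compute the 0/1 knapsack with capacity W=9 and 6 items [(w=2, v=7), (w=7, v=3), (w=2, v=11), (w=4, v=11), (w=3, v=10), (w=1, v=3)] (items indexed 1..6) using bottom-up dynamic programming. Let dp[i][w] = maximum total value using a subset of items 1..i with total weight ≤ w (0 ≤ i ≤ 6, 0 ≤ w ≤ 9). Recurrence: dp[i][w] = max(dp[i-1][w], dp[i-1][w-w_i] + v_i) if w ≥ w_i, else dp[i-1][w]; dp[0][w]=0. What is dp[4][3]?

i\w   0   1   2   3   4   5   6   7   8   9
  0   0   0   0   0   0   0   0   0   0   0
  1   0   0   7   7   7   7   7   7   7   7
  2   0   0   7   7   7   7   7   7   7  10
  3   0   0  11  11  18  18  18  18  18  18
  4   0   0  11  11  18  18  22  22  29  29
  5   0   0  11  11  18  21  22  28  29  32
  6   0   3  11  14  18  21  24  28  31  32

11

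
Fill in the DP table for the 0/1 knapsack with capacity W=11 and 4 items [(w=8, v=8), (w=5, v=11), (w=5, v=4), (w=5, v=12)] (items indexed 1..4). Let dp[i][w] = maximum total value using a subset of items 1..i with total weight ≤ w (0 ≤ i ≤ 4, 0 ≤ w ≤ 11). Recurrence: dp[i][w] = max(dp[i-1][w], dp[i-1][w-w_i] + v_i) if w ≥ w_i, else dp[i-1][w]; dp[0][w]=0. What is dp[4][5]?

12

i\w   0   1   2   3   4   5   6   7   8   9  10  11
  0   0   0   0   0   0   0   0   0   0   0   0   0
  1   0   0   0   0   0   0   0   0   8   8   8   8
  2   0   0   0   0   0  11  11  11  11  11  11  11
  3   0   0   0   0   0  11  11  11  11  11  15  15
  4   0   0   0   0   0  12  12  12  12  12  23  23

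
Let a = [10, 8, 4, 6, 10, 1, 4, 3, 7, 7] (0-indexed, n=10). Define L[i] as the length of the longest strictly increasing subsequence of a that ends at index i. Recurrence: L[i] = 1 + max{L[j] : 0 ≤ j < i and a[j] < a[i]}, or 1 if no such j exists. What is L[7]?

2

   i    0    1    2    3    4    5    6    7    8    9
a[i]   10    8    4    6   10    1    4    3    7    7
L[i]    1    1    1    2    3    1    2    2    3    3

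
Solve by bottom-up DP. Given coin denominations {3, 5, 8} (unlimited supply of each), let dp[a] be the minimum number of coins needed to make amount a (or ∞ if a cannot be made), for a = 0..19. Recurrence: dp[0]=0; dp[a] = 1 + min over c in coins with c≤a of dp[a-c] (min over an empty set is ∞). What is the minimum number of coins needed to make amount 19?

3

 a  0  1  2  3  4  5  6  7  8  9 10 11 12 13 14 15 16 17 18 19
dp  0  -  -  1  -  1  2  -  1  3  2  2  4  2  3  3  2  4  3  3
(- denotes ∞ / unreachable)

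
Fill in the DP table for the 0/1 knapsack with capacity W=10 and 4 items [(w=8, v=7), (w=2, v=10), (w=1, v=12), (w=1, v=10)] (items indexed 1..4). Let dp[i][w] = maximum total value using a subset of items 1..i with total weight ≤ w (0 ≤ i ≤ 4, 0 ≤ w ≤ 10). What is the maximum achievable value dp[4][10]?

32

i\w   0   1   2   3   4   5   6   7   8   9  10
  0   0   0   0   0   0   0   0   0   0   0   0
  1   0   0   0   0   0   0   0   0   7   7   7
  2   0   0  10  10  10  10  10  10  10  10  17
  3   0  12  12  22  22  22  22  22  22  22  22
  4   0  12  22  22  32  32  32  32  32  32  32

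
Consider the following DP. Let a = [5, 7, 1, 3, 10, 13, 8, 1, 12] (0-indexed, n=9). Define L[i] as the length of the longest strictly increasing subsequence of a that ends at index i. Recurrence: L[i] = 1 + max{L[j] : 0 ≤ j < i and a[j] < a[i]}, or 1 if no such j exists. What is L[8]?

   i    0    1    2    3    4    5    6    7    8
a[i]    5    7    1    3   10   13    8    1   12
L[i]    1    2    1    2    3    4    3    1    4

4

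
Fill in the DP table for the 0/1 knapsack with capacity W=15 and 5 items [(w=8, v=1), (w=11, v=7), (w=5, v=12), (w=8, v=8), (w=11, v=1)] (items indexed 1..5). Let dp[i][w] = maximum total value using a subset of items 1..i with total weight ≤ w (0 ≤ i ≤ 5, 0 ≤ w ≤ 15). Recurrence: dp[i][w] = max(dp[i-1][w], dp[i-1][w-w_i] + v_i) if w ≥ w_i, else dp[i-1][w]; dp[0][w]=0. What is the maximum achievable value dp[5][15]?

i\w   0   1   2   3   4   5   6   7   8   9  10  11  12  13  14  15
  0   0   0   0   0   0   0   0   0   0   0   0   0   0   0   0   0
  1   0   0   0   0   0   0   0   0   1   1   1   1   1   1   1   1
  2   0   0   0   0   0   0   0   0   1   1   1   7   7   7   7   7
  3   0   0   0   0   0  12  12  12  12  12  12  12  12  13  13  13
  4   0   0   0   0   0  12  12  12  12  12  12  12  12  20  20  20
  5   0   0   0   0   0  12  12  12  12  12  12  12  12  20  20  20

20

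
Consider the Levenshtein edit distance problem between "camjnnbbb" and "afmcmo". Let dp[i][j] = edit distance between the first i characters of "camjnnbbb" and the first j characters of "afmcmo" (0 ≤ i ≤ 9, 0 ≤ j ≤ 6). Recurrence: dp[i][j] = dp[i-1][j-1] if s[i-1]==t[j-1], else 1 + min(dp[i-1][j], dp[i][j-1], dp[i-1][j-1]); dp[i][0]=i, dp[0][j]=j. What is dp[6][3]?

   ''  a  f  m  c  m  o
''  0  1  2  3  4  5  6
 c  1  1  2  3  3  4  5
 a  2  1  2  3  4  4  5
 m  3  2  2  2  3  4  5
 j  4  3  3  3  3  4  5
 n  5  4  4  4  4  4  5
 n  6  5  5  5  5  5  5
 b  7  6  6  6  6  6  6
 b  8  7  7  7  7  7  7
 b  9  8  8  8  8  8  8

5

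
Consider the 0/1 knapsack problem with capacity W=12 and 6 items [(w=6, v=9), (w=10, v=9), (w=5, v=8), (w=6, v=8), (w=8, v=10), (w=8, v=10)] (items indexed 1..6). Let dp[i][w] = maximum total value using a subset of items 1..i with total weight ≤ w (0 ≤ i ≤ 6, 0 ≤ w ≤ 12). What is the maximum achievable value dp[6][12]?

i\w   0   1   2   3   4   5   6   7   8   9  10  11  12
  0   0   0   0   0   0   0   0   0   0   0   0   0   0
  1   0   0   0   0   0   0   9   9   9   9   9   9   9
  2   0   0   0   0   0   0   9   9   9   9   9   9   9
  3   0   0   0   0   0   8   9   9   9   9   9  17  17
  4   0   0   0   0   0   8   9   9   9   9   9  17  17
  5   0   0   0   0   0   8   9   9  10  10  10  17  17
  6   0   0   0   0   0   8   9   9  10  10  10  17  17

17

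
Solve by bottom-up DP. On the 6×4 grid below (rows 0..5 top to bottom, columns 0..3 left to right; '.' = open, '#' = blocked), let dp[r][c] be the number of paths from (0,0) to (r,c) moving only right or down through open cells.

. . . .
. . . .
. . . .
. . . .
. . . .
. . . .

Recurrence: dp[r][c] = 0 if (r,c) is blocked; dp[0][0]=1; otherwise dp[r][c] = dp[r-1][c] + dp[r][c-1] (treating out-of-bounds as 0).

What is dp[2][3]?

10

r\c   0   1   2   3
  0   1   1   1   1
  1   1   2   3   4
  2   1   3   6  10
  3   1   4  10  20
  4   1   5  15  35
  5   1   6  21  56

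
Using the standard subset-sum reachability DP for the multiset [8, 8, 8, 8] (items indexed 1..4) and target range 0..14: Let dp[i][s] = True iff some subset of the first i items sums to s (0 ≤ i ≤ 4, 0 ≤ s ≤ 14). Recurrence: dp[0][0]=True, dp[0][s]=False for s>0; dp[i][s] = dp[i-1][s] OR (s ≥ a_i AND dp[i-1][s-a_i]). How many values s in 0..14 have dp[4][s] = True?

i\s   0   1   2   3   4   5   6   7   8   9  10  11  12  13  14
  0   T   F   F   F   F   F   F   F   F   F   F   F   F   F   F
  1   T   F   F   F   F   F   F   F   T   F   F   F   F   F   F
  2   T   F   F   F   F   F   F   F   T   F   F   F   F   F   F
  3   T   F   F   F   F   F   F   F   T   F   F   F   F   F   F
  4   T   F   F   F   F   F   F   F   T   F   F   F   F   F   F

2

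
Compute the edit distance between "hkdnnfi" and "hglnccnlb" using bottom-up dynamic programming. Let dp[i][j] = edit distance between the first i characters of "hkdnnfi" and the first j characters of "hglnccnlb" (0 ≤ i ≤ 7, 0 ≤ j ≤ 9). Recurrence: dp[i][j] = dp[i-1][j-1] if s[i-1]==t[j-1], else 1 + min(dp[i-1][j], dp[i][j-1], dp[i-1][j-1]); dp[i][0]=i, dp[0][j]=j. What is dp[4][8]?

   ''  h  g  l  n  c  c  n  l  b
''  0  1  2  3  4  5  6  7  8  9
 h  1  0  1  2  3  4  5  6  7  8
 k  2  1  1  2  3  4  5  6  7  8
 d  3  2  2  2  3  4  5  6  7  8
 n  4  3  3  3  2  3  4  5  6  7
 n  5  4  4  4  3  3  4  4  5  6
 f  6  5  5  5  4  4  4  5  5  6
 i  7  6  6  6  5  5  5  5  6  6

6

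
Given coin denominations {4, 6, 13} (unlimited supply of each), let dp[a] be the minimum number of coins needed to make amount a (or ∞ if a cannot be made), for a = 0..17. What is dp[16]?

3

 a  0  1  2  3  4  5  6  7  8  9 10 11 12 13 14 15 16 17
dp  0  -  -  -  1  -  1  -  2  -  2  -  2  1  3  -  3  2
(- denotes ∞ / unreachable)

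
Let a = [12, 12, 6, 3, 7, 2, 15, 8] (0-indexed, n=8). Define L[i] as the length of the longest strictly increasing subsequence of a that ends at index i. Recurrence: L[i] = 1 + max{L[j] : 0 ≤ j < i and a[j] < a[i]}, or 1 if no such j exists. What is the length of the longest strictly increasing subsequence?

   i    0    1    2    3    4    5    6    7
a[i]   12   12    6    3    7    2   15    8
L[i]    1    1    1    1    2    1    3    3

3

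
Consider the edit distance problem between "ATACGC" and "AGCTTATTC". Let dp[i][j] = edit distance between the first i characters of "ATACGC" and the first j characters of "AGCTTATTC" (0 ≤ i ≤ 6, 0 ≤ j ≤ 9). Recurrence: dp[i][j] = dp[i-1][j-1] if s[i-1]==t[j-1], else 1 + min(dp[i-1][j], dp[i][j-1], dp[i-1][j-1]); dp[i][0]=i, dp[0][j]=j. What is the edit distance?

5

   ''  A  G  C  T  T  A  T  T  C
''  0  1  2  3  4  5  6  7  8  9
 A  1  0  1  2  3  4  5  6  7  8
 T  2  1  1  2  2  3  4  5  6  7
 A  3  2  2  2  3  3  3  4  5  6
 C  4  3  3  2  3  4  4  4  5  5
 G  5  4  3  3  3  4  5  5  5  6
 C  6  5  4  3  4  4  5  6  6  5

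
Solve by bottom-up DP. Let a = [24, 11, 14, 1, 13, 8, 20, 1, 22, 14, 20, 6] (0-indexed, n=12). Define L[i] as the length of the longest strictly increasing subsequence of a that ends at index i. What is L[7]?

1

   i    0    1    2    3    4    5    6    7    8    9   10   11
a[i]   24   11   14    1   13    8   20    1   22   14   20    6
L[i]    1    1    2    1    2    2    3    1    4    3    4    2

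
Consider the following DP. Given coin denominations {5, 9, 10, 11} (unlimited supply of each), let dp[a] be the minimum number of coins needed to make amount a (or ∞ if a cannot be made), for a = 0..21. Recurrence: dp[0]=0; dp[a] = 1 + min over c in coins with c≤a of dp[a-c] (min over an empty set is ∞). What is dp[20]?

2

 a  0  1  2  3  4  5  6  7  8  9 10 11 12 13 14 15 16 17 18 19 20 21
dp  0  -  -  -  -  1  -  -  -  1  1  1  -  -  2  2  2  -  2  2  2  2
(- denotes ∞ / unreachable)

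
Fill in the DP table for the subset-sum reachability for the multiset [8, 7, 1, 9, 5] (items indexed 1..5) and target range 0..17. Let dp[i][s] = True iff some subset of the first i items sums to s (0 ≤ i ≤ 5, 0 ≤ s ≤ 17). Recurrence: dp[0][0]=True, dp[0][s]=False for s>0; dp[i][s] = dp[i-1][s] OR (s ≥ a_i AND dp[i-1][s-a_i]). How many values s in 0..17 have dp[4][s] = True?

9

i\s   0   1   2   3   4   5   6   7   8   9  10  11  12  13  14  15  16  17
  0   T   F   F   F   F   F   F   F   F   F   F   F   F   F   F   F   F   F
  1   T   F   F   F   F   F   F   F   T   F   F   F   F   F   F   F   F   F
  2   T   F   F   F   F   F   F   T   T   F   F   F   F   F   F   T   F   F
  3   T   T   F   F   F   F   F   T   T   T   F   F   F   F   F   T   T   F
  4   T   T   F   F   F   F   F   T   T   T   T   F   F   F   F   T   T   T
  5   T   T   F   F   F   T   T   T   T   T   T   F   T   T   T   T   T   T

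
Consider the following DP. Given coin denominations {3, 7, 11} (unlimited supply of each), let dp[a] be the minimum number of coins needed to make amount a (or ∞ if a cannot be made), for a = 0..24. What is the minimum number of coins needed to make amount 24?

 a  0  1  2  3  4  5  6  7  8  9 10 11 12 13 14 15 16 17 18 19 20 21 22 23 24
dp  0  -  -  1  -  -  2  1  -  3  2  1  4  3  2  5  4  3  2  5  4  3  2  5  4
(- denotes ∞ / unreachable)

4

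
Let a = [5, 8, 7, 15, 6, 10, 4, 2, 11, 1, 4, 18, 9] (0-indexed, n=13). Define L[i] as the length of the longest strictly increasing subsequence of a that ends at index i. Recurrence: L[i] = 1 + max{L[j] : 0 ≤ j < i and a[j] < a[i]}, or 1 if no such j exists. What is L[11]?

   i    0    1    2    3    4    5    6    7    8    9   10   11   12
a[i]    5    8    7   15    6   10    4    2   11    1    4   18    9
L[i]    1    2    2    3    2    3    1    1    4    1    2    5    3

5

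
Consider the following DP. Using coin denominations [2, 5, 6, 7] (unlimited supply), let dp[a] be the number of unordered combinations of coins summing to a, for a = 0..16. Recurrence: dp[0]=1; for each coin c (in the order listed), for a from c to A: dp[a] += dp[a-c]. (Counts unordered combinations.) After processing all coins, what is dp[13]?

after  coin     0     1     2     3     4     5     6     7     8     9    10    11    12    13    14    15    16
          2     1     0     1     0     1     0     1     0     1     0     1     0     1     0     1     0     1
          5     1     0     1     0     1     1     1     1     1     1     2     1     2     1     2     2     2
          6     1     0     1     0     1     1     2     1     2     1     3     2     4     2     4     3     5
          7     1     0     1     0     1     1     2     2     2     2     3     3     5     4     6     5     7

4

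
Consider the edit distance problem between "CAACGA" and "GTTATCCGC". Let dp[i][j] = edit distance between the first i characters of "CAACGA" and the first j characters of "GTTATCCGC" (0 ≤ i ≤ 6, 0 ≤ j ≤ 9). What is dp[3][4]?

   ''  G  T  T  A  T  C  C  G  C
''  0  1  2  3  4  5  6  7  8  9
 C  1  1  2  3  4  5  5  6  7  8
 A  2  2  2  3  3  4  5  6  7  8
 A  3  3  3  3  3  4  5  6  7  8
 C  4  4  4  4  4  4  4  5  6  7
 G  5  4  5  5  5  5  5  5  5  6
 A  6  5  5  6  5  6  6  6  6  6

3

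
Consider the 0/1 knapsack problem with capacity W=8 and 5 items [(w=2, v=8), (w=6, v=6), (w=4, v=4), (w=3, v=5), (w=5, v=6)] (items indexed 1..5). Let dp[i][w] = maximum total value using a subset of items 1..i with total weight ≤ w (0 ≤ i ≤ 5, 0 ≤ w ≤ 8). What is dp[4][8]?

14

i\w   0   1   2   3   4   5   6   7   8
  0   0   0   0   0   0   0   0   0   0
  1   0   0   8   8   8   8   8   8   8
  2   0   0   8   8   8   8   8   8  14
  3   0   0   8   8   8   8  12  12  14
  4   0   0   8   8   8  13  13  13  14
  5   0   0   8   8   8  13  13  14  14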